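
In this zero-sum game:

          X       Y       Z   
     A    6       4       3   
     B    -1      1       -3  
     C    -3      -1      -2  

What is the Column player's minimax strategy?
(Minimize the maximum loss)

Column should play Z, value = 3

Work:
Column player minimizes Row's maximum payoff:
Column X: max payoff to Row = 6
Column Y: max payoff to Row = 4
Column Z: max payoff to Row = 3
Minimum is 3, achieved by column Z.
Minimax strategy: Z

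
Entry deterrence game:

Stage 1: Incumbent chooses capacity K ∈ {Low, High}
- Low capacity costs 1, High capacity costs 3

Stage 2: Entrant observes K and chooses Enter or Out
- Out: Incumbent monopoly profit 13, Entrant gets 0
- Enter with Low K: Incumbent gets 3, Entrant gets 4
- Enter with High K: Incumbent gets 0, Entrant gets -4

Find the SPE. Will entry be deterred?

SPE: (High, Enter|Low, Out|High); Entry deterred. Incumbent net profit = 10

Work:
After Low K: Entrant enters (4 > 0)
After High K: Entrant stays out (-4 < 0)
Incumbent: Low → 3−1=2, High → 13−3=10
Incumbent chooses High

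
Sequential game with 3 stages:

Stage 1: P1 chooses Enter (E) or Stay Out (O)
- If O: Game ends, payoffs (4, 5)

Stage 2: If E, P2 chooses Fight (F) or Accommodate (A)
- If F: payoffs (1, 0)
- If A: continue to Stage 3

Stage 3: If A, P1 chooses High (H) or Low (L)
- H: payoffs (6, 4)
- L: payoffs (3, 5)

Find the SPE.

SPE: (E, A, H); Outcome (6, 4)

Work:
Stage 3: P1 chooses H (6 vs 3)
Stage 2: P2: F->0, A->4 (anticipating H). Choose A
Stage 1: P1: O->4, E->6 (anticipating A, H). Choose E
SPE path: E -> A -> H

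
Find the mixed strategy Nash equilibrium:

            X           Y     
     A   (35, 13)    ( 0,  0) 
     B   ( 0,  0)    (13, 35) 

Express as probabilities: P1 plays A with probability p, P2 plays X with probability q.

p = 0.7292, q = 0.2708

Work:
Find probabilities that make opponent indifferent:
P2 chooses q to make P1 indifferent between A and B
P1 chooses p to make P2 indifferent between X and Y
Mixed NE: P1 plays (A: 0.7292, B: 0.2708), P2 plays (X: 0.2708, Y: 0.7292)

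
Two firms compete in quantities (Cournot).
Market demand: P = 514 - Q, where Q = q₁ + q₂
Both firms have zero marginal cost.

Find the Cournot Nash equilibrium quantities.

q₁* = q₂* = 171.33; P* = 171.33

Work:
Profit: π_i = P·q_i = (a - q_i - q_j)·q_i
FOC: ∂π_i/∂q_i = a - 2q_i - q_j = 0
Reaction function: q_i = (514 - q_j)/2
Symmetry: q* = 514/3 = 171.33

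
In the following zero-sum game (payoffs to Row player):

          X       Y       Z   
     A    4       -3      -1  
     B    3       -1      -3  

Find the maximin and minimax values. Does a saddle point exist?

Maximin = -3, Minimax = -1, Saddle: False

Work:
Row minimums: [-3, -3] → maximin = -3
Column maximums: [4, -1, -1] → minimax = -1
No saddle point (maximin ≠ minimax). Mixed strategy needed.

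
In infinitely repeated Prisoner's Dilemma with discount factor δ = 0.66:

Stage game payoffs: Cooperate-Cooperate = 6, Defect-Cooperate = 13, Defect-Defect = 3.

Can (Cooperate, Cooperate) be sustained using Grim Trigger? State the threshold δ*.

δ* = 0.7; since δ = 0.66 < 0.7, cooperation cannot be sustained

Work:
For Grim Trigger:
Cooperate forever: 6/(1-δ)
Defect then punished: 13 + 3·δ/(1-δ)
Need: 6/(1-δ) ≥ 13 + 3·δ/(1-δ)
Solving: δ ≥ (T-R)/(T-P) = (13-6)/(13-3) = 0.7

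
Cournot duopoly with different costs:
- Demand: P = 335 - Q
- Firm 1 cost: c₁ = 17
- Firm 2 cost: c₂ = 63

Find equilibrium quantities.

q₁* = 121.33, q₂* = 75.33

Work:
Reaction: q₁ = (335 - 17 - q₂)/2
Reaction: q₂ = (335 - 63 - q₁)/2
Solve simultaneously:
q₁* = (335 - 2×17 + 63)/3 = 121.33
q₂* = (335 - 2×63 + 17)/3 = 75.33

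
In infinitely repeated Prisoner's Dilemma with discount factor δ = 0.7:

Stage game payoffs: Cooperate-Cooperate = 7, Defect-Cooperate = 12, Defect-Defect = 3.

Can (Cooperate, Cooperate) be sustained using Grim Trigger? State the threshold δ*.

δ* = 0.5556; since δ = 0.7 ≥ 0.5556, cooperation can be sustained

Work:
For Grim Trigger:
Cooperate forever: 7/(1-δ)
Defect then punished: 12 + 3·δ/(1-δ)
Need: 7/(1-δ) ≥ 12 + 3·δ/(1-δ)
Solving: δ ≥ (T-R)/(T-P) = (12-7)/(12-3) = 0.5556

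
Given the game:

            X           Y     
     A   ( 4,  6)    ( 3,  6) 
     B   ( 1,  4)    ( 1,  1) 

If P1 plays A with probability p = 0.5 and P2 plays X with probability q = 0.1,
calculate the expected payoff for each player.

E[P1] = 2.05, E[P2] = 3.65

Work:
E[P1] = p·q·π₁(A,X) + p·(1-q)·π₁(A,Y) + (1-p)·q·π₁(B,X) + (1-p)·(1-q)·π₁(B,Y)
= 0.5·0.1·4 + 0.5·0.9·3 + 0.5·0.1·1 + 0.5·0.9·1
= 2.05

E[P2] = 3.65 (similar calculation)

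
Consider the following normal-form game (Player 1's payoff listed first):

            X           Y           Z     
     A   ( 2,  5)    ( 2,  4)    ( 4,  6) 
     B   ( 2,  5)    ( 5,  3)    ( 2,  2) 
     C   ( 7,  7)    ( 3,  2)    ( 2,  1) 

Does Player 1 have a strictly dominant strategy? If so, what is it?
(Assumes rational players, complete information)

No strictly dominant strategy exists for Player 1

Work:
A strategy strictly dominates another if it gives a strictly higher payoff against every opponent action. Compare each pair of P1's strategies column-by-column:
  A vs B: [2 vs 2, 2 vs 5, 4 vs 2] → A does not strictly dominate B (column X: 2 ≤ 2)
  A vs C: [2 vs 7, 2 vs 3, 4 vs 2] → A does not strictly dominate C (column X: 2 ≤ 7)
  B vs A: [2 vs 2, 5 vs 2, 2 vs 4] → B does not strictly dominate A (column X: 2 ≤ 2)
  B vs C: [2 vs 7, 5 vs 3, 2 vs 2] → B does not strictly dominate C (column X: 2 ≤ 7)
  C vs A: [7 vs 2, 3 vs 2, 2 vs 4] → C does not strictly dominate A (column Z: 2 ≤ 4)
  C vs B: [7 vs 2, 3 vs 5, 2 vs 2] → C does not strictly dominate B (column Y: 3 ≤ 5)
No single strategy strictly dominates all others → no strictly dominant strategy.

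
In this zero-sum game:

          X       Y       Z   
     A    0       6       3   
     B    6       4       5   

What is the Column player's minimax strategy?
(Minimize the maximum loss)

Column should play Z, value = 5

Work:
Column player minimizes Row's maximum payoff:
Column X: max payoff to Row = 6
Column Y: max payoff to Row = 6
Column Z: max payoff to Row = 5
Minimum is 5, achieved by column Z.
Minimax strategy: Z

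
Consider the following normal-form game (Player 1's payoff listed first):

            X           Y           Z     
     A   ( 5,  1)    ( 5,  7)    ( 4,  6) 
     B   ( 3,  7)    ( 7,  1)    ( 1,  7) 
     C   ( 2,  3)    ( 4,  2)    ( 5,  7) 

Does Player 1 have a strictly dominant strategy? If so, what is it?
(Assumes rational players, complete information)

No strictly dominant strategy exists for Player 1

Work:
A strategy strictly dominates another if it gives a strictly higher payoff against every opponent action. Compare each pair of P1's strategies column-by-column:
  A vs B: [5 vs 3, 5 vs 7, 4 vs 1] → A does not strictly dominate B (column Y: 5 ≤ 7)
  A vs C: [5 vs 2, 5 vs 4, 4 vs 5] → A does not strictly dominate C (column Z: 4 ≤ 5)
  B vs A: [3 vs 5, 7 vs 5, 1 vs 4] → B does not strictly dominate A (column X: 3 ≤ 5)
  B vs C: [3 vs 2, 7 vs 4, 1 vs 5] → B does not strictly dominate C (column Z: 1 ≤ 5)
  C vs A: [2 vs 5, 4 vs 5, 5 vs 4] → C does not strictly dominate A (column X: 2 ≤ 5)
  C vs B: [2 vs 3, 4 vs 7, 5 vs 1] → C does not strictly dominate B (column X: 2 ≤ 3)
No single strategy strictly dominates all others → no strictly dominant strategy.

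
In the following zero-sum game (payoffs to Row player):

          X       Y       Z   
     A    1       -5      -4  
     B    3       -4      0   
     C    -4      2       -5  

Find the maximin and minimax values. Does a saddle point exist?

Maximin = -4, Minimax = 0, Saddle: False

Work:
Row minimums: [-5, -4, -5] → maximin = -4
Column maximums: [3, 2, 0] → minimax = 0
No saddle point (maximin ≠ minimax). Mixed strategy needed.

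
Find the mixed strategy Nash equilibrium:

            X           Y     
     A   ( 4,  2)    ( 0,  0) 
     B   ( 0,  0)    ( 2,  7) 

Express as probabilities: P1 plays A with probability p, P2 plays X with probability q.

p = 0.7778, q = 0.3333

Work:
Find probabilities that make opponent indifferent:
P2 chooses q to make P1 indifferent between A and B
P1 chooses p to make P2 indifferent between X and Y
Mixed NE: P1 plays (A: 0.7778, B: 0.2222), P2 plays (X: 0.3333, Y: 0.6667)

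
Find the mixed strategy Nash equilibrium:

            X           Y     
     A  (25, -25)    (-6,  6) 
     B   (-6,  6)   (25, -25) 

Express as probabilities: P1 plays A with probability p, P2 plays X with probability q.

p = 0.5, q = 0.5

Work:
Find probabilities that make opponent indifferent:
P2 chooses q to make P1 indifferent between A and B
P1 chooses p to make P2 indifferent between X and Y
Mixed NE: P1 plays (A: 0.5, B: 0.5), P2 plays (X: 0.5, Y: 0.5)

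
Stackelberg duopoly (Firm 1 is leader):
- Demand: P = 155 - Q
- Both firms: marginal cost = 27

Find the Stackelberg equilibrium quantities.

q₁* (leader) = 64.0, q₂* (follower) = 32.0

Work:
Follower's reaction: q₂ = (a - c - q₁)/2
Leader substitutes: π₁ = q₁·(a - q₁ - (a-c-q₁)/2 - c)
FOC: q₁* = (155 - 27)/2 = 64.00
Then: q₂* = (155 - 27 - 64.0)/2 = 32.00
Leader has first-mover advantage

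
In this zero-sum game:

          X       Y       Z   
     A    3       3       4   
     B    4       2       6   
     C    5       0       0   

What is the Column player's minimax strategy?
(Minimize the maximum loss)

Column should play Y, value = 3

Work:
Column player minimizes Row's maximum payoff:
Column X: max payoff to Row = 5
Column Y: max payoff to Row = 3
Column Z: max payoff to Row = 6
Minimum is 3, achieved by column Y.
Minimax strategy: Y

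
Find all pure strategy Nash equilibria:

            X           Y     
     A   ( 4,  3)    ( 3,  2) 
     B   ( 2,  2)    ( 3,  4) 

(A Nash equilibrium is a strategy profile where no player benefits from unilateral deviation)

Nash equilibrium: (A, X), (B, Y)

Work:
Best responses:
  P1 vs X: payoffs [4, 2] → best response A (payoff 4)
  P1 vs Y: payoffs [3, 3] → best response A/B (payoff 3)
  P2 vs A: payoffs [3, 2] → best response X (payoff 3)
  P2 vs B: payoffs [2, 4] → best response Y (payoff 4)
Mutual best responses: (A,X), (B,Y) → Nash equilibria.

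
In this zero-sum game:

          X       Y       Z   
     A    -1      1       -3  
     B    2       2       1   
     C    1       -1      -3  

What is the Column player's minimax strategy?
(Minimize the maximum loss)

Column should play Z, value = 1

Work:
Column player minimizes Row's maximum payoff:
Column X: max payoff to Row = 2
Column Y: max payoff to Row = 2
Column Z: max payoff to Row = 1
Minimum is 1, achieved by column Z.
Minimax strategy: Z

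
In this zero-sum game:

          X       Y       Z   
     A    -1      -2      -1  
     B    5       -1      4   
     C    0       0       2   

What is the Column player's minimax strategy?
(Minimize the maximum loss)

Column should play Y, value = 0

Work:
Column player minimizes Row's maximum payoff:
Column X: max payoff to Row = 5
Column Y: max payoff to Row = 0
Column Z: max payoff to Row = 4
Minimum is 0, achieved by column Y.
Minimax strategy: Y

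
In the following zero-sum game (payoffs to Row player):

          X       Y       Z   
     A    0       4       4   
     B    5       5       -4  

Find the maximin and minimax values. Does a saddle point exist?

Maximin = 0, Minimax = 4, Saddle: False

Work:
Row minimums: [0, -4] → maximin = 0
Column maximums: [5, 5, 4] → minimax = 4
No saddle point (maximin ≠ minimax). Mixed strategy needed.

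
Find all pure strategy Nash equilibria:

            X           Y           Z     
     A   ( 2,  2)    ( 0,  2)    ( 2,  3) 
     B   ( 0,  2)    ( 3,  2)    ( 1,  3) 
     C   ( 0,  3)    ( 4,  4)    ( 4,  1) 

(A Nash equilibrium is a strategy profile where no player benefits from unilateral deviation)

Nash equilibrium: (C, Y)

Work:
Best responses:
  P1 vs X: payoffs [2, 0, 0] → best response A (payoff 2)
  P1 vs Y: payoffs [0, 3, 4] → best response C (payoff 4)
  P1 vs Z: payoffs [2, 1, 4] → best response C (payoff 4)
  P2 vs A: payoffs [2, 2, 3] → best response Z (payoff 3)
  P2 vs B: payoffs [2, 2, 3] → best response Z (payoff 3)
  P2 vs C: payoffs [3, 4, 1] → best response Y (payoff 4)
Mutual best responses: (C,Y) → Nash equilibria.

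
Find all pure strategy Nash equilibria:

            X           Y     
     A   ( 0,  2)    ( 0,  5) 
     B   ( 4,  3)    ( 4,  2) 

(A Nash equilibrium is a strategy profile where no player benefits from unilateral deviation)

Nash equilibrium: (B, X)

Work:
Best responses:
  P1 vs X: payoffs [0, 4] → best response B (payoff 4)
  P1 vs Y: payoffs [0, 4] → best response B (payoff 4)
  P2 vs A: payoffs [2, 5] → best response Y (payoff 5)
  P2 vs B: payoffs [3, 2] → best response X (payoff 3)
Mutual best responses: (B,X) → Nash equilibria.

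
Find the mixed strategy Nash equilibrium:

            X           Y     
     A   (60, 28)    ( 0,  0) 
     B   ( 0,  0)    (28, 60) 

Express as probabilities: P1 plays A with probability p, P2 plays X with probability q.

p = 0.6818, q = 0.3182

Work:
Find probabilities that make opponent indifferent:
P2 chooses q to make P1 indifferent between A and B
P1 chooses p to make P2 indifferent between X and Y
Mixed NE: P1 plays (A: 0.6818, B: 0.3182), P2 plays (X: 0.3182, Y: 0.6818)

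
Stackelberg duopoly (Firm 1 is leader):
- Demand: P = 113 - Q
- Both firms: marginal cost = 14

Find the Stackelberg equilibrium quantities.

q₁* (leader) = 49.5, q₂* (follower) = 24.75

Work:
Follower's reaction: q₂ = (a - c - q₁)/2
Leader substitutes: π₁ = q₁·(a - q₁ - (a-c-q₁)/2 - c)
FOC: q₁* = (113 - 14)/2 = 49.50
Then: q₂* = (113 - 14 - 49.5)/2 = 24.75
Leader has first-mover advantage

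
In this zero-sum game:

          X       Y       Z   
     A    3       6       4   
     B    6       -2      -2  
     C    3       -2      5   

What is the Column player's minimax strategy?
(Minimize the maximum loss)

Column should play Z, value = 5

Work:
Column player minimizes Row's maximum payoff:
Column X: max payoff to Row = 6
Column Y: max payoff to Row = 6
Column Z: max payoff to Row = 5
Minimum is 5, achieved by column Z.
Minimax strategy: Z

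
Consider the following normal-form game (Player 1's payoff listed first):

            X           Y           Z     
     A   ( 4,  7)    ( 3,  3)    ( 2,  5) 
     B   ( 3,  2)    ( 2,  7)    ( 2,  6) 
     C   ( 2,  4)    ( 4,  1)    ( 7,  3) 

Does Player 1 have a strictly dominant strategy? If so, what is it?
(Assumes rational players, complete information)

No strictly dominant strategy exists for Player 1

Work:
A strategy strictly dominates another if it gives a strictly higher payoff against every opponent action. Compare each pair of P1's strategies column-by-column:
  A vs B: [4 vs 3, 3 vs 2, 2 vs 2] → A does not strictly dominate B (column Z: 2 ≤ 2)
  A vs C: [4 vs 2, 3 vs 4, 2 vs 7] → A does not strictly dominate C (column Y: 3 ≤ 4)
  B vs A: [3 vs 4, 2 vs 3, 2 vs 2] → B does not strictly dominate A (column X: 3 ≤ 4)
  B vs C: [3 vs 2, 2 vs 4, 2 vs 7] → B does not strictly dominate C (column Y: 2 ≤ 4)
  C vs A: [2 vs 4, 4 vs 3, 7 vs 2] → C does not strictly dominate A (column X: 2 ≤ 4)
  C vs B: [2 vs 3, 4 vs 2, 7 vs 2] → C does not strictly dominate B (column X: 2 ≤ 3)
No single strategy strictly dominates all others → no strictly dominant strategy.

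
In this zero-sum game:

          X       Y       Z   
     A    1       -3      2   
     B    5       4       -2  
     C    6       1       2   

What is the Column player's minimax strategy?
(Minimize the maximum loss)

Column should play Z, value = 2

Work:
Column player minimizes Row's maximum payoff:
Column X: max payoff to Row = 6
Column Y: max payoff to Row = 4
Column Z: max payoff to Row = 2
Minimum is 2, achieved by column Z.
Minimax strategy: Z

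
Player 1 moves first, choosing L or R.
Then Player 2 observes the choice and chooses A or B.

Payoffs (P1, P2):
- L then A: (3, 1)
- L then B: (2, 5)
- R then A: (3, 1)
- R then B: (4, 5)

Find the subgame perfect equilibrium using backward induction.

P1 plays R, P2 plays B after L and B after R; Payoff (4, 5)

Work:
Backward induction:
After L: P2 chooses B → P1 gets 2
After R: P2 chooses B → P1 gets 4
P1 chooses R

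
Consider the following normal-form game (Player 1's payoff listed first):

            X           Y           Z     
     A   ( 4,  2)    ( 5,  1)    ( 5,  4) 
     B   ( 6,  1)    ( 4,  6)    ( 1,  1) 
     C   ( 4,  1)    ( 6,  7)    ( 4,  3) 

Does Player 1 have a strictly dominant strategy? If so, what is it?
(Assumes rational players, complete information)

No strictly dominant strategy exists for Player 1

Work:
A strategy strictly dominates another if it gives a strictly higher payoff against every opponent action. Compare each pair of P1's strategies column-by-column:
  A vs B: [4 vs 6, 5 vs 4, 5 vs 1] → A does not strictly dominate B (column X: 4 ≤ 6)
  A vs C: [4 vs 4, 5 vs 6, 5 vs 4] → A does not strictly dominate C (column X: 4 ≤ 4)
  B vs A: [6 vs 4, 4 vs 5, 1 vs 5] → B does not strictly dominate A (column Y: 4 ≤ 5)
  B vs C: [6 vs 4, 4 vs 6, 1 vs 4] → B does not strictly dominate C (column Y: 4 ≤ 6)
  C vs A: [4 vs 4, 6 vs 5, 4 vs 5] → C does not strictly dominate A (column X: 4 ≤ 4)
  C vs B: [4 vs 6, 6 vs 4, 4 vs 1] → C does not strictly dominate B (column X: 4 ≤ 6)
No single strategy strictly dominates all others → no strictly dominant strategy.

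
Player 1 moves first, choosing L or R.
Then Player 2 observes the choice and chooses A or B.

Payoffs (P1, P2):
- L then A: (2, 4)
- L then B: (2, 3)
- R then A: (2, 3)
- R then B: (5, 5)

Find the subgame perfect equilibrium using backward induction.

P1 plays R, P2 plays A after L and B after R; Payoff (5, 5)

Work:
Backward induction:
After L: P2 chooses A → P1 gets 2
After R: P2 chooses B → P1 gets 5
P1 chooses R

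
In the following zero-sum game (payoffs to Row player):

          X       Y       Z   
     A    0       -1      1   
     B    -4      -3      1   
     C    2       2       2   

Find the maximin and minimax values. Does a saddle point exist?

Maximin = 2, Minimax = 2, Saddle: True

Work:
Row minimums: [-1, -4, 2] → maximin = 2
Column maximums: [2, 2, 2] → minimax = 2
Saddle point exists! Game value = 2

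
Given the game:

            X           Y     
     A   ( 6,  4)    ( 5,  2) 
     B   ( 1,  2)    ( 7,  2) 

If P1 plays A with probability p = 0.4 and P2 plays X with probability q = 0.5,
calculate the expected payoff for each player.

E[P1] = 4.6, E[P2] = 2.4

Work:
E[P1] = p·q·π₁(A,X) + p·(1-q)·π₁(A,Y) + (1-p)·q·π₁(B,X) + (1-p)·(1-q)·π₁(B,Y)
= 0.4·0.5·6 + 0.4·0.5·5 + 0.6·0.5·1 + 0.6·0.5·7
= 4.6

E[P2] = 2.4 (similar calculation)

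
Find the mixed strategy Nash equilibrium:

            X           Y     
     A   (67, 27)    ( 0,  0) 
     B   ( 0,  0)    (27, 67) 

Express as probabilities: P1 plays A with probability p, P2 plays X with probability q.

p = 0.7128, q = 0.2872

Work:
Find probabilities that make opponent indifferent:
P2 chooses q to make P1 indifferent between A and B
P1 chooses p to make P2 indifferent between X and Y
Mixed NE: P1 plays (A: 0.7128, B: 0.2872), P2 plays (X: 0.2872, Y: 0.7128)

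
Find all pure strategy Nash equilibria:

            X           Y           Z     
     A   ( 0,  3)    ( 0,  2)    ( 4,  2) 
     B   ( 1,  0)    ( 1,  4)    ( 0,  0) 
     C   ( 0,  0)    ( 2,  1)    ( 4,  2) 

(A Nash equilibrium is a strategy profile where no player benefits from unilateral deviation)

Nash equilibrium: (C, Z)

Work:
Best responses:
  P1 vs X: payoffs [0, 1, 0] → best response B (payoff 1)
  P1 vs Y: payoffs [0, 1, 2] → best response C (payoff 2)
  P1 vs Z: payoffs [4, 0, 4] → best response A/C (payoff 4)
  P2 vs A: payoffs [3, 2, 2] → best response X (payoff 3)
  P2 vs B: payoffs [0, 4, 0] → best response Y (payoff 4)
  P2 vs C: payoffs [0, 1, 2] → best response Z (payoff 2)
Mutual best responses: (C,Z) → Nash equilibria.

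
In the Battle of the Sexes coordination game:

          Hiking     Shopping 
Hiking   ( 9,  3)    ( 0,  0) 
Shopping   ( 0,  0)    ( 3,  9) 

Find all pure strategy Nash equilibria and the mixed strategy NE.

Pure NE: (Hiking, Hiking) and (Shopping, Shopping); Mixed NE: p = 0.75, q = 0.25

Work:
Check pure NE:
(Hiking, Hiking): (9, 3) - no unilateral deviation beneficial
(Shopping, Shopping): (3, 9) - no unilateral deviation beneficial
Mixed NE: P1 plays Hiking with p = 0.75, P2 plays Hiking with q = 0.25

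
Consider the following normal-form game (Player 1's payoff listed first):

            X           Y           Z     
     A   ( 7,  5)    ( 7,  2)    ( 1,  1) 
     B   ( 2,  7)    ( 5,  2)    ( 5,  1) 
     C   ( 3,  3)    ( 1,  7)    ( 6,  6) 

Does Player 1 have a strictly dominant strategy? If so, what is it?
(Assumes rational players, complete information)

No strictly dominant strategy exists for Player 1

Work:
A strategy strictly dominates another if it gives a strictly higher payoff against every opponent action. Compare each pair of P1's strategies column-by-column:
  A vs B: [7 vs 2, 7 vs 5, 1 vs 5] → A does not strictly dominate B (column Z: 1 ≤ 5)
  A vs C: [7 vs 3, 7 vs 1, 1 vs 6] → A does not strictly dominate C (column Z: 1 ≤ 6)
  B vs A: [2 vs 7, 5 vs 7, 5 vs 1] → B does not strictly dominate A (column X: 2 ≤ 7)
  B vs C: [2 vs 3, 5 vs 1, 5 vs 6] → B does not strictly dominate C (column X: 2 ≤ 3)
  C vs A: [3 vs 7, 1 vs 7, 6 vs 1] → C does not strictly dominate A (column X: 3 ≤ 7)
  C vs B: [3 vs 2, 1 vs 5, 6 vs 5] → C does not strictly dominate B (column Y: 1 ≤ 5)
No single strategy strictly dominates all others → no strictly dominant strategy.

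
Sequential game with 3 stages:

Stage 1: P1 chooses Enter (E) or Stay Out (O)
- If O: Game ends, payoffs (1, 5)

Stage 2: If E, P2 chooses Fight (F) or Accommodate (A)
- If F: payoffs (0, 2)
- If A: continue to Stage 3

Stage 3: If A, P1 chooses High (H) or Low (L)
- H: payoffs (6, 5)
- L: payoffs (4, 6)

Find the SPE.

SPE: (E, A, H); Outcome (6, 5)

Work:
Stage 3: P1 chooses H (6 vs 4)
Stage 2: P2: F->2, A->5 (anticipating H). Choose A
Stage 1: P1: O->1, E->6 (anticipating A, H). Choose E
SPE path: E -> A -> H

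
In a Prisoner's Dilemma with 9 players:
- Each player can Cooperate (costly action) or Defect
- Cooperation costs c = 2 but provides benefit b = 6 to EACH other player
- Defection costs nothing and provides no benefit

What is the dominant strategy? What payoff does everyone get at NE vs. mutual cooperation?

Dominant: Defect; NE payoff = 0; Coop payoff = 46

Work:
Defect dominates (saves cost c = 2, benefit to others is external)
NE: All defect → everyone gets 0
If all cooperate: each receives (8)×6 - 2 = 46
Social dilemma: 46 > 0 but NE gives 0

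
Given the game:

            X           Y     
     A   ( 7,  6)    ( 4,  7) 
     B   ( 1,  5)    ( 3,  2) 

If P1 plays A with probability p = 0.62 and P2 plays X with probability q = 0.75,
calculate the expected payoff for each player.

E[P1] = 4.445, E[P2] = 5.49

Work:
E[P1] = p·q·π₁(A,X) + p·(1-q)·π₁(A,Y) + (1-p)·q·π₁(B,X) + (1-p)·(1-q)·π₁(B,Y)
= 0.62·0.75·7 + 0.62·0.25·4 + 0.38·0.75·1 + 0.38·0.25·3
= 4.445

E[P2] = 5.49 (similar calculation)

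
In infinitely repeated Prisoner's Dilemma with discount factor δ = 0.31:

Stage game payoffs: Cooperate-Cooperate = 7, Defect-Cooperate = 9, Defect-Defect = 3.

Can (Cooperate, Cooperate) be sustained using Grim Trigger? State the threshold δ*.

δ* = 0.3333; since δ = 0.31 < 0.3333, cooperation cannot be sustained

Work:
For Grim Trigger:
Cooperate forever: 7/(1-δ)
Defect then punished: 9 + 3·δ/(1-δ)
Need: 7/(1-δ) ≥ 9 + 3·δ/(1-δ)
Solving: δ ≥ (T-R)/(T-P) = (9-7)/(9-3) = 0.3333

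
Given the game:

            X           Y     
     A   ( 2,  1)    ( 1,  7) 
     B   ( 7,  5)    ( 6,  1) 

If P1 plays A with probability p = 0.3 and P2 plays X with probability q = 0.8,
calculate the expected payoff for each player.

E[P1] = 5.3, E[P2] = 3.6

Work:
E[P1] = p·q·π₁(A,X) + p·(1-q)·π₁(A,Y) + (1-p)·q·π₁(B,X) + (1-p)·(1-q)·π₁(B,Y)
= 0.3·0.8·2 + 0.3·0.2·1 + 0.7·0.8·7 + 0.7·0.2·6
= 5.3

E[P2] = 3.6 (similar calculation)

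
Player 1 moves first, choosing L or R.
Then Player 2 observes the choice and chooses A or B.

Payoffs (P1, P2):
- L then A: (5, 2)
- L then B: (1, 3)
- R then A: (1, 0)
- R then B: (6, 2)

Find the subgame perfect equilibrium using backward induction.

P1 plays R, P2 plays B after L and B after R; Payoff (6, 2)

Work:
Backward induction:
After L: P2 chooses B → P1 gets 1
After R: P2 chooses B → P1 gets 6
P1 chooses R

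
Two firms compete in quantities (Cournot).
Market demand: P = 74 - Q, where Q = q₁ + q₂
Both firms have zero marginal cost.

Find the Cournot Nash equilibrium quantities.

q₁* = q₂* = 24.67; P* = 24.67

Work:
Profit: π_i = P·q_i = (a - q_i - q_j)·q_i
FOC: ∂π_i/∂q_i = a - 2q_i - q_j = 0
Reaction function: q_i = (74 - q_j)/2
Symmetry: q* = 74/3 = 24.67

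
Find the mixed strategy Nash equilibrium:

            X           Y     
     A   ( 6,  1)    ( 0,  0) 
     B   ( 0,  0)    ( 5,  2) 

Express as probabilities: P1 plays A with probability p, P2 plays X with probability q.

p = 0.6667, q = 0.4545

Work:
Find probabilities that make opponent indifferent:
P2 chooses q to make P1 indifferent between A and B
P1 chooses p to make P2 indifferent between X and Y
Mixed NE: P1 plays (A: 0.6667, B: 0.3333), P2 plays (X: 0.4545, Y: 0.5455)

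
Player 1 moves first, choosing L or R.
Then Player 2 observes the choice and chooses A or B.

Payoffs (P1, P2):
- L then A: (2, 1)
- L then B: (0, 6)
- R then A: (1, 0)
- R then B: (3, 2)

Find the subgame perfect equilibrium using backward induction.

P1 plays R, P2 plays B after L and B after R; Payoff (3, 2)

Work:
Backward induction:
After L: P2 chooses B → P1 gets 0
After R: P2 chooses B → P1 gets 3
P1 chooses R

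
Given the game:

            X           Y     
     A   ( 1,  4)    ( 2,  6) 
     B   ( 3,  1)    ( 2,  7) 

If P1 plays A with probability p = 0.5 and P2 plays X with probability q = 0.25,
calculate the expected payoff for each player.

E[P1] = 2.0, E[P2] = 5.5

Work:
E[P1] = p·q·π₁(A,X) + p·(1-q)·π₁(A,Y) + (1-p)·q·π₁(B,X) + (1-p)·(1-q)·π₁(B,Y)
= 0.5·0.25·1 + 0.5·0.75·2 + 0.5·0.25·3 + 0.5·0.75·2
= 2.0

E[P2] = 5.5 (similar calculation)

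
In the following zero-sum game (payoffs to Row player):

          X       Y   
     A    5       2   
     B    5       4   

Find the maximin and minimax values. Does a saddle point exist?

Maximin = 4, Minimax = 4, Saddle: True

Work:
Row minimums: [2, 4] → maximin = 4
Column maximums: [5, 4] → minimax = 4
Saddle point exists! Game value = 4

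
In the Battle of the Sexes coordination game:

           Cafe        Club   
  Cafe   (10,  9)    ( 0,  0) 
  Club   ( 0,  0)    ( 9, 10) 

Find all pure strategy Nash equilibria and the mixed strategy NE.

Pure NE: (Cafe, Cafe) and (Club, Club); Mixed NE: p = 0.5263, q = 0.4737

Work:
Check pure NE:
(Cafe, Cafe): (10, 9) - no unilateral deviation beneficial
(Club, Club): (9, 10) - no unilateral deviation beneficial
Mixed NE: P1 plays Cafe with p = 0.5263, P2 plays Cafe with q = 0.4737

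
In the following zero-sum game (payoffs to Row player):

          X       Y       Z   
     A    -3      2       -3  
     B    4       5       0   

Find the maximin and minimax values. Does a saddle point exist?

Maximin = 0, Minimax = 0, Saddle: True

Work:
Row minimums: [-3, 0] → maximin = 0
Column maximums: [4, 5, 0] → minimax = 0
Saddle point exists! Game value = 0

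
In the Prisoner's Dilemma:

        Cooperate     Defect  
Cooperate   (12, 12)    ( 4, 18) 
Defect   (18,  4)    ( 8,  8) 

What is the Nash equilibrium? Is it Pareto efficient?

(Defect, Defect) is NE; not Pareto efficient

Work:
Defect dominates Cooperate for both players:
If P2 cooperates: Defect (18) > Cooperate (12)
If P2 defects: Defect (8) > Cooperate (4)
NE: (Defect, Defect) with payoff (8, 8)
But (Cooperate, Cooperate) = (12, 12) Pareto dominates (8, 8)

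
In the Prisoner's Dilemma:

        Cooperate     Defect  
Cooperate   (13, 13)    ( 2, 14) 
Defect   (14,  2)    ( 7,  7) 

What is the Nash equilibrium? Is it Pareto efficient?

(Defect, Defect) is NE; not Pareto efficient

Work:
Defect dominates Cooperate for both players:
If P2 cooperates: Defect (14) > Cooperate (13)
If P2 defects: Defect (7) > Cooperate (2)
NE: (Defect, Defect) with payoff (7, 7)
But (Cooperate, Cooperate) = (13, 13) Pareto dominates (7, 7)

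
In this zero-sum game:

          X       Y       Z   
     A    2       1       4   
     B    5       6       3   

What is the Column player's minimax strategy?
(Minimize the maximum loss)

Column should play Z, value = 4

Work:
Column player minimizes Row's maximum payoff:
Column X: max payoff to Row = 5
Column Y: max payoff to Row = 6
Column Z: max payoff to Row = 4
Minimum is 4, achieved by column Z.
Minimax strategy: Z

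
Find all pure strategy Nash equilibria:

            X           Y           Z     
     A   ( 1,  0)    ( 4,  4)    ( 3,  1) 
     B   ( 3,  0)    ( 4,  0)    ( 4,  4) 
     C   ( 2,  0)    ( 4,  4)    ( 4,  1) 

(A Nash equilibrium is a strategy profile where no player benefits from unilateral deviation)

Nash equilibrium: (A, Y), (B, Z), (C, Y)

Work:
Best responses:
  P1 vs X: payoffs [1, 3, 2] → best response B (payoff 3)
  P1 vs Y: payoffs [4, 4, 4] → best response A/B/C (payoff 4)
  P1 vs Z: payoffs [3, 4, 4] → best response B/C (payoff 4)
  P2 vs A: payoffs [0, 4, 1] → best response Y (payoff 4)
  P2 vs B: payoffs [0, 0, 4] → best response Z (payoff 4)
  P2 vs C: payoffs [0, 4, 1] → best response Y (payoff 4)
Mutual best responses: (A,Y), (B,Z), (C,Y) → Nash equilibria.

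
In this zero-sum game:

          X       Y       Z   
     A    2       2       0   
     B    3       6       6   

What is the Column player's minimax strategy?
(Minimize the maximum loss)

Column should play X, value = 3

Work:
Column player minimizes Row's maximum payoff:
Column X: max payoff to Row = 3
Column Y: max payoff to Row = 6
Column Z: max payoff to Row = 6
Minimum is 3, achieved by column X.
Minimax strategy: X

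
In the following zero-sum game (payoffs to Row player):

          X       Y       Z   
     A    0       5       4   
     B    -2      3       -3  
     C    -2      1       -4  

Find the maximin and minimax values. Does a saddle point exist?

Maximin = 0, Minimax = 0, Saddle: True

Work:
Row minimums: [0, -3, -4] → maximin = 0
Column maximums: [0, 5, 4] → minimax = 0
Saddle point exists! Game value = 0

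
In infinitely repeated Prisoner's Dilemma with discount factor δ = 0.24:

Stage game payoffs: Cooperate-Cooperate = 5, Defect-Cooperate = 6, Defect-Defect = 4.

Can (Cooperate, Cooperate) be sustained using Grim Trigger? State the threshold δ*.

δ* = 0.5; since δ = 0.24 < 0.5, cooperation cannot be sustained

Work:
For Grim Trigger:
Cooperate forever: 5/(1-δ)
Defect then punished: 6 + 4·δ/(1-δ)
Need: 5/(1-δ) ≥ 6 + 4·δ/(1-δ)
Solving: δ ≥ (T-R)/(T-P) = (6-5)/(6-4) = 0.5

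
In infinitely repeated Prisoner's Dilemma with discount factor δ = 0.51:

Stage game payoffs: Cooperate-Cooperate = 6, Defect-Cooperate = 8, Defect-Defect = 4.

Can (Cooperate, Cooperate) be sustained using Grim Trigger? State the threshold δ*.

δ* = 0.5; since δ = 0.51 ≥ 0.5, cooperation can be sustained

Work:
For Grim Trigger:
Cooperate forever: 6/(1-δ)
Defect then punished: 8 + 4·δ/(1-δ)
Need: 6/(1-δ) ≥ 8 + 4·δ/(1-δ)
Solving: δ ≥ (T-R)/(T-P) = (8-6)/(8-4) = 0.5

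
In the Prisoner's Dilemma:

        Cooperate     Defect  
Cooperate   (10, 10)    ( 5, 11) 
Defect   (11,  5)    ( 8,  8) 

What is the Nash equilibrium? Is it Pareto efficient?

(Defect, Defect) is NE; not Pareto efficient

Work:
Defect dominates Cooperate for both players:
If P2 cooperates: Defect (11) > Cooperate (10)
If P2 defects: Defect (8) > Cooperate (5)
NE: (Defect, Defect) with payoff (8, 8)
But (Cooperate, Cooperate) = (10, 10) Pareto dominates (8, 8)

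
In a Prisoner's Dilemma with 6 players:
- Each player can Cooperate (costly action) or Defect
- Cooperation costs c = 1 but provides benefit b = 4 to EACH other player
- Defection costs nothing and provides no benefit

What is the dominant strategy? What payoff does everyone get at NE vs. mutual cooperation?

Dominant: Defect; NE payoff = 0; Coop payoff = 19

Work:
Defect dominates (saves cost c = 1, benefit to others is external)
NE: All defect → everyone gets 0
If all cooperate: each receives (5)×4 - 1 = 19
Social dilemma: 19 > 0 but NE gives 0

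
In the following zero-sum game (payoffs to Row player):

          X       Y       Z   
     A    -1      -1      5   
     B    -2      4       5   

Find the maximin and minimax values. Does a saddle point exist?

Maximin = -1, Minimax = -1, Saddle: True

Work:
Row minimums: [-1, -2] → maximin = -1
Column maximums: [-1, 4, 5] → minimax = -1
Saddle point exists! Game value = -1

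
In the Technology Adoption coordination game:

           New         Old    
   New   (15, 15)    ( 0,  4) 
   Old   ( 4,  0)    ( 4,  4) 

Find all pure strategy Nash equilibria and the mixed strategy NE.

Pure NE: (New, New) and (Old, Old); Mixed NE: p = 0.2667, q = 0.2667

Work:
Check pure NE:
(New, New): (15, 15) - no unilateral deviation beneficial
(Old, Old): (4, 4) - no unilateral deviation beneficial
Mixed NE: P1 plays New with p = 0.2667, P2 plays New with q = 0.2667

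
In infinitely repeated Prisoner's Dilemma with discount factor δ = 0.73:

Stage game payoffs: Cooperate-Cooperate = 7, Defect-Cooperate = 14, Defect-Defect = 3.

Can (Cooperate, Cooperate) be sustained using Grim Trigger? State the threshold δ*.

δ* = 0.6364; since δ = 0.73 ≥ 0.6364, cooperation can be sustained

Work:
For Grim Trigger:
Cooperate forever: 7/(1-δ)
Defect then punished: 14 + 3·δ/(1-δ)
Need: 7/(1-δ) ≥ 14 + 3·δ/(1-δ)
Solving: δ ≥ (T-R)/(T-P) = (14-7)/(14-3) = 0.6364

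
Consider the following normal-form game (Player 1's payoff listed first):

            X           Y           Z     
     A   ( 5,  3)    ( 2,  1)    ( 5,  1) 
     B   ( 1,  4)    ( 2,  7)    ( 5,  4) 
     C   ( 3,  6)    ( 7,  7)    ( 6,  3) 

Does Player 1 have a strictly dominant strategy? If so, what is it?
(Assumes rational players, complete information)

No strictly dominant strategy exists for Player 1

Work:
A strategy strictly dominates another if it gives a strictly higher payoff against every opponent action. Compare each pair of P1's strategies column-by-column:
  A vs B: [5 vs 1, 2 vs 2, 5 vs 5] → A does not strictly dominate B (column Y: 2 ≤ 2)
  A vs C: [5 vs 3, 2 vs 7, 5 vs 6] → A does not strictly dominate C (column Y: 2 ≤ 7)
  B vs A: [1 vs 5, 2 vs 2, 5 vs 5] → B does not strictly dominate A (column X: 1 ≤ 5)
  B vs C: [1 vs 3, 2 vs 7, 5 vs 6] → B does not strictly dominate C (column X: 1 ≤ 3)
  C vs A: [3 vs 5, 7 vs 2, 6 vs 5] → C does not strictly dominate A (column X: 3 ≤ 5)
  C vs B: [3 vs 1, 7 vs 2, 6 vs 5] → C strictly dominates B
No single strategy strictly dominates all others → no strictly dominant strategy.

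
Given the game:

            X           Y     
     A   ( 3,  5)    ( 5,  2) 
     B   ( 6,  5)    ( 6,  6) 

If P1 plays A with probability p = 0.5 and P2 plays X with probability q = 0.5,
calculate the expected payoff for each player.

E[P1] = 5.0, E[P2] = 4.5

Work:
E[P1] = p·q·π₁(A,X) + p·(1-q)·π₁(A,Y) + (1-p)·q·π₁(B,X) + (1-p)·(1-q)·π₁(B,Y)
= 0.5·0.5·3 + 0.5·0.5·5 + 0.5·0.5·6 + 0.5·0.5·6
= 5.0

E[P2] = 4.5 (similar calculation)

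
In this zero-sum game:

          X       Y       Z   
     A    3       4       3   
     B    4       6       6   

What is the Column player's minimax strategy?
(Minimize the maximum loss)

Column should play X, value = 4

Work:
Column player minimizes Row's maximum payoff:
Column X: max payoff to Row = 4
Column Y: max payoff to Row = 6
Column Z: max payoff to Row = 6
Minimum is 4, achieved by column X.
Minimax strategy: X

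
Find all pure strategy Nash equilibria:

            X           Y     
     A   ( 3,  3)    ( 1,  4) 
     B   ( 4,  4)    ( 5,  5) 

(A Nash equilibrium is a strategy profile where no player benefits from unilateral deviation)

Nash equilibrium: (B, Y)

Work:
Best responses:
  P1 vs X: payoffs [3, 4] → best response B (payoff 4)
  P1 vs Y: payoffs [1, 5] → best response B (payoff 5)
  P2 vs A: payoffs [3, 4] → best response Y (payoff 4)
  P2 vs B: payoffs [4, 5] → best response Y (payoff 5)
Mutual best responses: (B,Y) → Nash equilibria.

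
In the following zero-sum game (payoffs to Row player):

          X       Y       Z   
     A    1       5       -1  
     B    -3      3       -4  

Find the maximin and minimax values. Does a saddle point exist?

Maximin = -1, Minimax = -1, Saddle: True

Work:
Row minimums: [-1, -4] → maximin = -1
Column maximums: [1, 5, -1] → minimax = -1
Saddle point exists! Game value = -1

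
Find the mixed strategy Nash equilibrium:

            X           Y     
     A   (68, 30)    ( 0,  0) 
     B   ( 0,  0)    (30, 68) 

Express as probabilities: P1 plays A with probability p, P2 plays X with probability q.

p = 0.6939, q = 0.3061

Work:
Find probabilities that make opponent indifferent:
P2 chooses q to make P1 indifferent between A and B
P1 chooses p to make P2 indifferent between X and Y
Mixed NE: P1 plays (A: 0.6939, B: 0.3061), P2 plays (X: 0.3061, Y: 0.6939)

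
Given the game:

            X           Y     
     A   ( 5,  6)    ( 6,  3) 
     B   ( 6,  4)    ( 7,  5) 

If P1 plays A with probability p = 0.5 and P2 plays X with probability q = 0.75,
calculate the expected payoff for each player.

E[P1] = 5.75, E[P2] = 4.75

Work:
E[P1] = p·q·π₁(A,X) + p·(1-q)·π₁(A,Y) + (1-p)·q·π₁(B,X) + (1-p)·(1-q)·π₁(B,Y)
= 0.5·0.75·5 + 0.5·0.25·6 + 0.5·0.75·6 + 0.5·0.25·7
= 5.75

E[P2] = 4.75 (similar calculation)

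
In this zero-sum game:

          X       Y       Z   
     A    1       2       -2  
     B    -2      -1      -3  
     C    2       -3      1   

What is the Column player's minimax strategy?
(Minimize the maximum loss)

Column should play Z, value = 1

Work:
Column player minimizes Row's maximum payoff:
Column X: max payoff to Row = 2
Column Y: max payoff to Row = 2
Column Z: max payoff to Row = 1
Minimum is 1, achieved by column Z.
Minimax strategy: Z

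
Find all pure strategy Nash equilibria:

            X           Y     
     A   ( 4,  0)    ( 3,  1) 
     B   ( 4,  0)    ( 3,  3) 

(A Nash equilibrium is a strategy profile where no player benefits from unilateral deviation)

Nash equilibrium: (A, Y), (B, Y)

Work:
Best responses:
  P1 vs X: payoffs [4, 4] → best response A/B (payoff 4)
  P1 vs Y: payoffs [3, 3] → best response A/B (payoff 3)
  P2 vs A: payoffs [0, 1] → best response Y (payoff 1)
  P2 vs B: payoffs [0, 3] → best response Y (payoff 3)
Mutual best responses: (A,Y), (B,Y) → Nash equilibria.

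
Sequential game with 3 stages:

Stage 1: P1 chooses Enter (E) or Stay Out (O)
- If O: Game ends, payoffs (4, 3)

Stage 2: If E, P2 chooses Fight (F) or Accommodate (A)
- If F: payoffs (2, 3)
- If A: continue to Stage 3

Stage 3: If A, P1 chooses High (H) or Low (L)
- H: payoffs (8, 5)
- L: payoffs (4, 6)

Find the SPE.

SPE: (E, A, H); Outcome (8, 5)

Work:
Stage 3: P1 chooses H (8 vs 4)
Stage 2: P2: F->3, A->5 (anticipating H). Choose A
Stage 1: P1: O->4, E->8 (anticipating A, H). Choose E
SPE path: E -> A -> H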